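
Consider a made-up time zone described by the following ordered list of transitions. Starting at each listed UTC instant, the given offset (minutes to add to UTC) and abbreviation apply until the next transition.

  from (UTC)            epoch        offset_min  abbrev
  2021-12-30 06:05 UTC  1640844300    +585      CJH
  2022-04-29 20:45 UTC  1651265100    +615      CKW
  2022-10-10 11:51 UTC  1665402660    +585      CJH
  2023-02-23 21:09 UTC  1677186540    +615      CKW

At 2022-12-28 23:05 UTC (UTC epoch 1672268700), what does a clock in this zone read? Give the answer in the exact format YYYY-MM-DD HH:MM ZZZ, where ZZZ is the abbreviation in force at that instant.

2022-12-29 08:50 CJH

Query: 2022-12-28 23:05 UTC
Rule 3/4 (CJH, +09:45): 2022-10-10 11:51 UTC ≤ query < 2023-02-23 21:09 UTC
23·60 + 5 + 585 = 1970 min
1970 = 1·1440 + 530; 530 = 8·60 + 50 → 08:50, 2022-12-28 + 1 day = 2022-12-29
→ 2022-12-29 08:50 CJH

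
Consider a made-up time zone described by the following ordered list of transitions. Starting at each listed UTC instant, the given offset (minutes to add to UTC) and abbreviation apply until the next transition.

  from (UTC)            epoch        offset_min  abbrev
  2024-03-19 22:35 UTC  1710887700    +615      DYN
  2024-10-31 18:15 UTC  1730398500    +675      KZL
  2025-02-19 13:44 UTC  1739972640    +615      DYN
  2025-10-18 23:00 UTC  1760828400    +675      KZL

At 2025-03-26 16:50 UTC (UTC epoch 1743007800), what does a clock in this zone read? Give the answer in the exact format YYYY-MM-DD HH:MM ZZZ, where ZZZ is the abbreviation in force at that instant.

Query: 2025-03-26 16:50 UTC
Rule 3/4 (DYN, +10:15): 2025-02-19 13:44 UTC ≤ query < 2025-10-18 23:00 UTC
16·60 + 50 + 615 = 1625 min
1625 = 1·1440 + 185; 185 = 3·60 + 5 → 03:05, 2025-03-26 + 1 day = 2025-03-27
→ 2025-03-27 03:05 DYN

2025-03-27 03:05 DYN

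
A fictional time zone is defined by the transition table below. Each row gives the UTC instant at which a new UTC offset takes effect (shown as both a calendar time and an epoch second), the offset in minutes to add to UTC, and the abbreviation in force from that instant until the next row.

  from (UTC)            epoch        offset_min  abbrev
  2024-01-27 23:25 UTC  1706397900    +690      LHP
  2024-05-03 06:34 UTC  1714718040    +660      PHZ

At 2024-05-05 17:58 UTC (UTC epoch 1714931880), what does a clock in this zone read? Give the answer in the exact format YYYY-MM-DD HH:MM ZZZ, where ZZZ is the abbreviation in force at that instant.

2024-05-06 04:58 PHZ

Query: 2024-05-05 17:58 UTC
Rule 2/2 (PHZ, +11:00): 2024-05-03 06:34 UTC ≤ query < +∞
17·60 + 58 + 660 = 1738 min
1738 = 1·1440 + 298; 298 = 4·60 + 58 → 04:58, 2024-05-05 + 1 day = 2024-05-06
→ 2024-05-06 04:58 PHZ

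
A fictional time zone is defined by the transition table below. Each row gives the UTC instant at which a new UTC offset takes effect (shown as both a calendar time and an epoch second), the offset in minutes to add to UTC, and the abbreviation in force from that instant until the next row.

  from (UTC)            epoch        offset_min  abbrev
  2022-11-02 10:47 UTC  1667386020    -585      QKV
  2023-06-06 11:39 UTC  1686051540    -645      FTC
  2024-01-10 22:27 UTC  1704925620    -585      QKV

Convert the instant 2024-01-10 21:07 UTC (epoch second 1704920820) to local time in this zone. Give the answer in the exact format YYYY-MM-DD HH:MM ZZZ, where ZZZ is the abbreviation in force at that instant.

2024-01-10 10:22 FTC

Query: 2024-01-10 21:07 UTC
Rule 2/3 (FTC, -10:45): 2023-06-06 11:39 UTC ≤ query < 2024-01-10 22:27 UTC
21·60 + 7 - 645 = 622 min
622 = 0·1440 + 622; 622 = 10·60 + 22 → 10:22, same day
→ 2024-01-10 10:22 FTC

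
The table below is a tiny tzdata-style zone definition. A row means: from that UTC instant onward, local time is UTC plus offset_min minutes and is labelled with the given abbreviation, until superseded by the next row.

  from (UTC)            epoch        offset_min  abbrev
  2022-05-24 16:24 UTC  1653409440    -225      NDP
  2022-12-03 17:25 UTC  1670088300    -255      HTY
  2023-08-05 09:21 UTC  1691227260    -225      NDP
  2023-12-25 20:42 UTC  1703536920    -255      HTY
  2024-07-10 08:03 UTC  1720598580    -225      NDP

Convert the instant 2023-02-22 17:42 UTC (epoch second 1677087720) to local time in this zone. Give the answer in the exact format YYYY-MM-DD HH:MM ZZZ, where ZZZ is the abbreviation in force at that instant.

Query: 2023-02-22 17:42 UTC
Rule 2/5 (HTY, -04:15): 2022-12-03 17:25 UTC ≤ query < 2023-08-05 09:21 UTC
17·60 + 42 - 255 = 807 min
807 = 0·1440 + 807; 807 = 13·60 + 27 → 13:27, same day
→ 2023-02-22 13:27 HTY

2023-02-22 13:27 HTY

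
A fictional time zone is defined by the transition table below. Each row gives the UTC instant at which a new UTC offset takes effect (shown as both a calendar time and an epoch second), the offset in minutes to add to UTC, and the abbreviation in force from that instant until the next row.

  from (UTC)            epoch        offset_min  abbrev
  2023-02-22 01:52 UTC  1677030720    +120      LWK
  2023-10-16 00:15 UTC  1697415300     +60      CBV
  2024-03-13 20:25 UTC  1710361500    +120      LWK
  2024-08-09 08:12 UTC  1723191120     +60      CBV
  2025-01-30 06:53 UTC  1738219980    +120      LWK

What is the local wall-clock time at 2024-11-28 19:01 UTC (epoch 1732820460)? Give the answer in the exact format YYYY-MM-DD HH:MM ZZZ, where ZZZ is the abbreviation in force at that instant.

2024-11-28 20:01 CBV

Query: 2024-11-28 19:01 UTC
Rule 4/5 (CBV, +01:00): 2024-08-09 08:12 UTC ≤ query < 2025-01-30 06:53 UTC
19·60 + 1 + 60 = 1201 min
1201 = 0·1440 + 1201; 1201 = 20·60 + 1 → 20:01, same day
→ 2024-11-28 20:01 CBV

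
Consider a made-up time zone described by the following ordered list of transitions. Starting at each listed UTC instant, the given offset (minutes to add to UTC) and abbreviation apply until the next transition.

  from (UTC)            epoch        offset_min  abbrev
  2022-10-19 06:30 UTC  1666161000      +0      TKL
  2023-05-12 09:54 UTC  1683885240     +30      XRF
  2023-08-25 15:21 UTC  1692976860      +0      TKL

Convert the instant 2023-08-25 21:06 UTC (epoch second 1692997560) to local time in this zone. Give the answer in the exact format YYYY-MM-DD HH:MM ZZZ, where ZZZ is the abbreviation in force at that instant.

2023-08-25 21:06 TKL

Query: 2023-08-25 21:06 UTC
Rule 3/3 (TKL, +00:00): 2023-08-25 15:21 UTC ≤ query < +∞
21·60 + 6 + 0 = 1266 min
1266 = 0·1440 + 1266; 1266 = 21·60 + 6 → 21:06, same day
→ 2023-08-25 21:06 TKL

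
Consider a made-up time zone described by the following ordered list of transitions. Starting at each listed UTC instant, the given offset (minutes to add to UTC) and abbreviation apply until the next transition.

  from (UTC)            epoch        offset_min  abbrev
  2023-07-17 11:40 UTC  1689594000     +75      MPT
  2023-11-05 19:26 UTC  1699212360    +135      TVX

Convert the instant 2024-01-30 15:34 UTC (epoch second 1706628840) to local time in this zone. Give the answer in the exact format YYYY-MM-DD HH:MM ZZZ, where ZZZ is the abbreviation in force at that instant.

2024-01-30 17:49 TVX

Query: 2024-01-30 15:34 UTC
Rule 2/2 (TVX, +02:15): 2023-11-05 19:26 UTC ≤ query < +∞
15·60 + 34 + 135 = 1069 min
1069 = 0·1440 + 1069; 1069 = 17·60 + 49 → 17:49, same day
→ 2024-01-30 17:49 TVX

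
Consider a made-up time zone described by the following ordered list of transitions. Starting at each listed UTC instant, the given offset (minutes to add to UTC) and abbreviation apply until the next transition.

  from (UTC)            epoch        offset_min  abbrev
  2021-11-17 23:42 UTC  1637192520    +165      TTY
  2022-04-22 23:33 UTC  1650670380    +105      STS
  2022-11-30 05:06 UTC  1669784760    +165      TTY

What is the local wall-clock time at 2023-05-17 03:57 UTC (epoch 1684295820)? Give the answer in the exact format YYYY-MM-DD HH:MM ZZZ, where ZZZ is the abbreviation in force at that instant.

2023-05-17 06:42 TTY

Query: 2023-05-17 03:57 UTC
Rule 3/3 (TTY, +02:45): 2022-11-30 05:06 UTC ≤ query < +∞
3·60 + 57 + 165 = 402 min
402 = 0·1440 + 402; 402 = 6·60 + 42 → 06:42, same day
→ 2023-05-17 06:42 TTY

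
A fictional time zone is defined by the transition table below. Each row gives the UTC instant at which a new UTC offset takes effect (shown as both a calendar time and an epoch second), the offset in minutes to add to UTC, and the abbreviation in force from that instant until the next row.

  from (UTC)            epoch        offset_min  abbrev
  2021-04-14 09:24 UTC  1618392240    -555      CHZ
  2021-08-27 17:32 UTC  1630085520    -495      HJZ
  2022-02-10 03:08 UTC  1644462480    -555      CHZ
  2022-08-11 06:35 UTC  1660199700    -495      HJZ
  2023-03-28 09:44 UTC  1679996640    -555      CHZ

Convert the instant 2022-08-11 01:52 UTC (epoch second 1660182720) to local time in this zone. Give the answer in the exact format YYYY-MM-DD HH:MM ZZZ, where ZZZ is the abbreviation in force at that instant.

2022-08-10 16:37 CHZ

Query: 2022-08-11 01:52 UTC
Rule 3/5 (CHZ, -09:15): 2022-02-10 03:08 UTC ≤ query < 2022-08-11 06:35 UTC
1·60 + 52 - 555 = -443 min
-443 = -1·1440 + 997; 997 = 16·60 + 37 → 16:37, 2022-08-11 - 1 day = 2022-08-10
→ 2022-08-10 16:37 CHZ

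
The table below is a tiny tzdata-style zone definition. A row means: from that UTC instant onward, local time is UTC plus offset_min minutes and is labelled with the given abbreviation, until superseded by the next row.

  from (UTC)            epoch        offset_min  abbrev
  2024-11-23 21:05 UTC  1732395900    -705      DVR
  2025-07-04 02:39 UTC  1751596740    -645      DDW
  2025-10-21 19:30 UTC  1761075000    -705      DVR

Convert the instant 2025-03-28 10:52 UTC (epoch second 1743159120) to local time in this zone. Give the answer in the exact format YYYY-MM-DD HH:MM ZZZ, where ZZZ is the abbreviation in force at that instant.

2025-03-27 23:07 DVR

Query: 2025-03-28 10:52 UTC
Rule 1/3 (DVR, -11:45): 2024-11-23 21:05 UTC ≤ query < 2025-07-04 02:39 UTC
10·60 + 52 - 705 = -53 min
-53 = -1·1440 + 1387; 1387 = 23·60 + 7 → 23:07, 2025-03-28 - 1 day = 2025-03-27
→ 2025-03-27 23:07 DVR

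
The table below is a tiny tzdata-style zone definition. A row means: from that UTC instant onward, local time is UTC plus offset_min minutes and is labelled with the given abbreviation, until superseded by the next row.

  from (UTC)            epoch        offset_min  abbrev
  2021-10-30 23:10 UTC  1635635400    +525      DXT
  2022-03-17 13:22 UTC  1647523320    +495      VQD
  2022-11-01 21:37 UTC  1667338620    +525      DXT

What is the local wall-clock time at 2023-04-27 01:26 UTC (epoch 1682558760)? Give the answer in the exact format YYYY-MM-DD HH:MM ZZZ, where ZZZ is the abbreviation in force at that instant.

Query: 2023-04-27 01:26 UTC
Rule 3/3 (DXT, +08:45): 2022-11-01 21:37 UTC ≤ query < +∞
1·60 + 26 + 525 = 611 min
611 = 0·1440 + 611; 611 = 10·60 + 11 → 10:11, same day
→ 2023-04-27 10:11 DXT

2023-04-27 10:11 DXT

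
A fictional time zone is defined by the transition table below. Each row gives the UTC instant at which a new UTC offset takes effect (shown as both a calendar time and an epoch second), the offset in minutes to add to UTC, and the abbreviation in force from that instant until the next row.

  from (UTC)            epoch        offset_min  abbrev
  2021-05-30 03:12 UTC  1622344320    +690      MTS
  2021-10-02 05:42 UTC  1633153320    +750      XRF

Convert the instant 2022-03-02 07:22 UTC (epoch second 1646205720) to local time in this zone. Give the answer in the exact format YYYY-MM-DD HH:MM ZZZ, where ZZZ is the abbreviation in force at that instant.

2022-03-02 19:52 XRF

Query: 2022-03-02 07:22 UTC
Rule 2/2 (XRF, +12:30): 2021-10-02 05:42 UTC ≤ query < +∞
7·60 + 22 + 750 = 1192 min
1192 = 0·1440 + 1192; 1192 = 19·60 + 52 → 19:52, same day
→ 2022-03-02 19:52 XRF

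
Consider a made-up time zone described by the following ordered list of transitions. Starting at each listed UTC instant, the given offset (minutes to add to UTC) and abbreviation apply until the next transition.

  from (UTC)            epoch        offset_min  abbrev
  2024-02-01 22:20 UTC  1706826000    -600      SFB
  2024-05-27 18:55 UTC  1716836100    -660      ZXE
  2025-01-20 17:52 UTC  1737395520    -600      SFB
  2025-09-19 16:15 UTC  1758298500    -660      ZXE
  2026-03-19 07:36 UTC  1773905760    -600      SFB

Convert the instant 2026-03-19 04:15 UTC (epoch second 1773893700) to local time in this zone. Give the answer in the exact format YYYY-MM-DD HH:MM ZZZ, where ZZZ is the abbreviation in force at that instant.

Query: 2026-03-19 04:15 UTC
Rule 4/5 (ZXE, -11:00): 2025-09-19 16:15 UTC ≤ query < 2026-03-19 07:36 UTC
4·60 + 15 - 660 = -405 min
-405 = -1·1440 + 1035; 1035 = 17·60 + 15 → 17:15, 2026-03-19 - 1 day = 2026-03-18
→ 2026-03-18 17:15 ZXE

2026-03-18 17:15 ZXE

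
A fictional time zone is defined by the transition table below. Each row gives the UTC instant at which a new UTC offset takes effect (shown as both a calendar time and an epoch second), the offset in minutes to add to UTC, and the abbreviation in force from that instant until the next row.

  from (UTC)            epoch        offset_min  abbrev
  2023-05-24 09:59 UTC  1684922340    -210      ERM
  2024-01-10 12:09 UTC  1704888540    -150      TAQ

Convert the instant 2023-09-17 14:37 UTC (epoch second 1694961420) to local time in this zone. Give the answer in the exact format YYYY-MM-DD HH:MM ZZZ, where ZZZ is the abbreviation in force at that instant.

Query: 2023-09-17 14:37 UTC
Rule 1/2 (ERM, -03:30): 2023-05-24 09:59 UTC ≤ query < 2024-01-10 12:09 UTC
14·60 + 37 - 210 = 667 min
667 = 0·1440 + 667; 667 = 11·60 + 7 → 11:07, same day
→ 2023-09-17 11:07 ERM

2023-09-17 11:07 ERM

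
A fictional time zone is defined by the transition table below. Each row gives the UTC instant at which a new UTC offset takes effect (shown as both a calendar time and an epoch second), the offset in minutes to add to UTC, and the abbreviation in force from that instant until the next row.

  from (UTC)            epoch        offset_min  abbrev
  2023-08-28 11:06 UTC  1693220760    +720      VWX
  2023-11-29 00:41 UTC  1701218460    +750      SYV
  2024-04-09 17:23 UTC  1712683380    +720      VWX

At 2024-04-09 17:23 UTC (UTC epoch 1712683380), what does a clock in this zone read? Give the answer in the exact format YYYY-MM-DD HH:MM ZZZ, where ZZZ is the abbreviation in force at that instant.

2024-04-10 05:23 VWX

Query: 2024-04-09 17:23 UTC
Rule 3/3 (VWX, +12:00): 2024-04-09 17:23 UTC ≤ query < +∞
17·60 + 23 + 720 = 1763 min
1763 = 1·1440 + 323; 323 = 5·60 + 23 → 05:23, 2024-04-09 + 1 day = 2024-04-10
→ 2024-04-10 05:23 VWX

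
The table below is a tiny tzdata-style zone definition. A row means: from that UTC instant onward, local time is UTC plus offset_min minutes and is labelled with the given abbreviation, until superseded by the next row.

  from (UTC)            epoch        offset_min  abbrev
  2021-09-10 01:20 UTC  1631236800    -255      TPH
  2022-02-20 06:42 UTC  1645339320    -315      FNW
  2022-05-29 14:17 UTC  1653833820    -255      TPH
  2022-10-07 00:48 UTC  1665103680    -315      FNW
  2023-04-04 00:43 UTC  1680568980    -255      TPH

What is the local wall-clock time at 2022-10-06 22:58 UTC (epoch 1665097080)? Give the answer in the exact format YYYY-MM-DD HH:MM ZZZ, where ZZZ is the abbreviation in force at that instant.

Query: 2022-10-06 22:58 UTC
Rule 3/5 (TPH, -04:15): 2022-05-29 14:17 UTC ≤ query < 2022-10-07 00:48 UTC
22·60 + 58 - 255 = 1123 min
1123 = 0·1440 + 1123; 1123 = 18·60 + 43 → 18:43, same day
→ 2022-10-06 18:43 TPH

2022-10-06 18:43 TPH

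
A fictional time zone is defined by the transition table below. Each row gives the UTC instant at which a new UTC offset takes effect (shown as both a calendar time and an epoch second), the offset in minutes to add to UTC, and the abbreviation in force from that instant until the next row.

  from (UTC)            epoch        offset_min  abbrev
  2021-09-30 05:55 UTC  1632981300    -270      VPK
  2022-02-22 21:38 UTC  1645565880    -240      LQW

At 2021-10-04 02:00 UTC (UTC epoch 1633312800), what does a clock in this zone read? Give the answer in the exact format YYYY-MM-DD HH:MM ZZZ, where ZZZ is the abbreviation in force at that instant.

2021-10-03 21:30 VPK

Query: 2021-10-04 02:00 UTC
Rule 1/2 (VPK, -04:30): 2021-09-30 05:55 UTC ≤ query < 2022-02-22 21:38 UTC
2·60 + 0 - 270 = -150 min
-150 = -1·1440 + 1290; 1290 = 21·60 + 30 → 21:30, 2021-10-04 - 1 day = 2021-10-03
→ 2021-10-03 21:30 VPK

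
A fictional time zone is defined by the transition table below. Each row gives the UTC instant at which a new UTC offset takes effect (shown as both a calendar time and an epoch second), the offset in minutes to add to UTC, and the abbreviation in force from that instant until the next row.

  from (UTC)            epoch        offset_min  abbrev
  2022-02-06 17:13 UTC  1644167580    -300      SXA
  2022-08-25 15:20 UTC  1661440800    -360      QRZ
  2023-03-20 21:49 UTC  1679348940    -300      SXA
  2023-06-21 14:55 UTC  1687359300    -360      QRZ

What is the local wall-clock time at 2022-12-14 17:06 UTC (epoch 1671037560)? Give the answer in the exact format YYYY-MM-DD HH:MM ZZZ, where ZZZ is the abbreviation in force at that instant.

Query: 2022-12-14 17:06 UTC
Rule 2/4 (QRZ, -06:00): 2022-08-25 15:20 UTC ≤ query < 2023-03-20 21:49 UTC
17·60 + 6 - 360 = 666 min
666 = 0·1440 + 666; 666 = 11·60 + 6 → 11:06, same day
→ 2022-12-14 11:06 QRZ

2022-12-14 11:06 QRZ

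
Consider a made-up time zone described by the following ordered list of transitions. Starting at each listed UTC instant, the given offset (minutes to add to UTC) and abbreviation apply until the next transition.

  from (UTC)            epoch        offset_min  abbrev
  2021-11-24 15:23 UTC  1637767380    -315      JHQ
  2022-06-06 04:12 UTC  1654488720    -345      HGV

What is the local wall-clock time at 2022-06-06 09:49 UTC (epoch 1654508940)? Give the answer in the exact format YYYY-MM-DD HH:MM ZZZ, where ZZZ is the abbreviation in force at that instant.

2022-06-06 04:04 HGV

Query: 2022-06-06 09:49 UTC
Rule 2/2 (HGV, -05:45): 2022-06-06 04:12 UTC ≤ query < +∞
9·60 + 49 - 345 = 244 min
244 = 0·1440 + 244; 244 = 4·60 + 4 → 04:04, same day
→ 2022-06-06 04:04 HGV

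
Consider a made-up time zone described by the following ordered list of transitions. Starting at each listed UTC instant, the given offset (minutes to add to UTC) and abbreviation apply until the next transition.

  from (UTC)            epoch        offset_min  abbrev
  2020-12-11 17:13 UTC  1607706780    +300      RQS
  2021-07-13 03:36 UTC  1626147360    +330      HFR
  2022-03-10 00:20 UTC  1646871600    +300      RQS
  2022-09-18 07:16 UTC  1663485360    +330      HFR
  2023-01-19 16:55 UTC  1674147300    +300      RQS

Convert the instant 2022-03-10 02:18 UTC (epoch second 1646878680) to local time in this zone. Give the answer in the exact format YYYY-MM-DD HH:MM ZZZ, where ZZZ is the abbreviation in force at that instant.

Query: 2022-03-10 02:18 UTC
Rule 3/5 (RQS, +05:00): 2022-03-10 00:20 UTC ≤ query < 2022-09-18 07:16 UTC
2·60 + 18 + 300 = 438 min
438 = 0·1440 + 438; 438 = 7·60 + 18 → 07:18, same day
→ 2022-03-10 07:18 RQS

2022-03-10 07:18 RQS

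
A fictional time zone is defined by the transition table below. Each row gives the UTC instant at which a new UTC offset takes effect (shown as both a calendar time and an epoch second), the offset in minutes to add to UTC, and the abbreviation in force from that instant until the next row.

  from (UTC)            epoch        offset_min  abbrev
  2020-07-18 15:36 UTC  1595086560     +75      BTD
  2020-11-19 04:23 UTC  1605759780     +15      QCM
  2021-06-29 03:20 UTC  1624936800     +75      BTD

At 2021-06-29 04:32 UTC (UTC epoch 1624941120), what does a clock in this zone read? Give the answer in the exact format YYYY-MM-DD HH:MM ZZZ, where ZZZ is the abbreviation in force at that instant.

Query: 2021-06-29 04:32 UTC
Rule 3/3 (BTD, +01:15): 2021-06-29 03:20 UTC ≤ query < +∞
4·60 + 32 + 75 = 347 min
347 = 0·1440 + 347; 347 = 5·60 + 47 → 05:47, same day
→ 2021-06-29 05:47 BTD

2021-06-29 05:47 BTD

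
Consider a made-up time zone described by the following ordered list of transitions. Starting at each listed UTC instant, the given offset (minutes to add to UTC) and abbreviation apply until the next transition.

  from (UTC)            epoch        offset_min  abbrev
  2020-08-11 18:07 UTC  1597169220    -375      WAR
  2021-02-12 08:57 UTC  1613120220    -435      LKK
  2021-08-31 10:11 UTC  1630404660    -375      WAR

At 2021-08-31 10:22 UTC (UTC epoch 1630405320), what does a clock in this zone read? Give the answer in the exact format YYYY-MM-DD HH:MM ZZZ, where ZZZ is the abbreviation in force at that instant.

2021-08-31 04:07 WAR

Query: 2021-08-31 10:22 UTC
Rule 3/3 (WAR, -06:15): 2021-08-31 10:11 UTC ≤ query < +∞
10·60 + 22 - 375 = 247 min
247 = 0·1440 + 247; 247 = 4·60 + 7 → 04:07, same day
→ 2021-08-31 04:07 WAR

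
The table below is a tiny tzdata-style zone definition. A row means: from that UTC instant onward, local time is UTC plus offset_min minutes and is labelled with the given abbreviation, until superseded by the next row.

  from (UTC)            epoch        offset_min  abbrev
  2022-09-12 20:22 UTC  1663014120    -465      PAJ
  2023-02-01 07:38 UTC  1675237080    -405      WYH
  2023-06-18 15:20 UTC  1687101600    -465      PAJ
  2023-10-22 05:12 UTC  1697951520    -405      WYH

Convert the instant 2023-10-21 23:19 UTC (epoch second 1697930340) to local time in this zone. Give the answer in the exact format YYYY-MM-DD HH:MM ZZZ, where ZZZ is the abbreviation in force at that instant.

Query: 2023-10-21 23:19 UTC
Rule 3/4 (PAJ, -07:45): 2023-06-18 15:20 UTC ≤ query < 2023-10-22 05:12 UTC
23·60 + 19 - 465 = 934 min
934 = 0·1440 + 934; 934 = 15·60 + 34 → 15:34, same day
→ 2023-10-21 15:34 PAJ

2023-10-21 15:34 PAJ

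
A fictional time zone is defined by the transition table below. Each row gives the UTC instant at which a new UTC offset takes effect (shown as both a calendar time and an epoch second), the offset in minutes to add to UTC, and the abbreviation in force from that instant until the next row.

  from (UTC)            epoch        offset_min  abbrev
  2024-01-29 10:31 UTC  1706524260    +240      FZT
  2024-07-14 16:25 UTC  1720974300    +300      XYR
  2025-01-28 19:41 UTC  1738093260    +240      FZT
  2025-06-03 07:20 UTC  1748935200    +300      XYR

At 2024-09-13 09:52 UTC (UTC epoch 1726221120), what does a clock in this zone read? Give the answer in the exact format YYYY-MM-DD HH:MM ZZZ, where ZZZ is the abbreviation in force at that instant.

2024-09-13 14:52 XYR

Query: 2024-09-13 09:52 UTC
Rule 2/4 (XYR, +05:00): 2024-07-14 16:25 UTC ≤ query < 2025-01-28 19:41 UTC
9·60 + 52 + 300 = 892 min
892 = 0·1440 + 892; 892 = 14·60 + 52 → 14:52, same day
→ 2024-09-13 14:52 XYR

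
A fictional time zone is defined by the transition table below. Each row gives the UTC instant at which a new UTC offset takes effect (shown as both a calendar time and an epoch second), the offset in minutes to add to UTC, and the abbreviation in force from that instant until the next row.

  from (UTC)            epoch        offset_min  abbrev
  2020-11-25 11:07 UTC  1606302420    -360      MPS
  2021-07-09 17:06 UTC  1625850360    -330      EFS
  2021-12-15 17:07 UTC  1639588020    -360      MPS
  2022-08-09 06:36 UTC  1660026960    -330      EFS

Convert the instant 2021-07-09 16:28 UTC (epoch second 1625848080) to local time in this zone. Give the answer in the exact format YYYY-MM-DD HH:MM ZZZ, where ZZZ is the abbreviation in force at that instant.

2021-07-09 10:28 MPS

Query: 2021-07-09 16:28 UTC
Rule 1/4 (MPS, -06:00): 2020-11-25 11:07 UTC ≤ query < 2021-07-09 17:06 UTC
16·60 + 28 - 360 = 628 min
628 = 0·1440 + 628; 628 = 10·60 + 28 → 10:28, same day
→ 2021-07-09 10:28 MPS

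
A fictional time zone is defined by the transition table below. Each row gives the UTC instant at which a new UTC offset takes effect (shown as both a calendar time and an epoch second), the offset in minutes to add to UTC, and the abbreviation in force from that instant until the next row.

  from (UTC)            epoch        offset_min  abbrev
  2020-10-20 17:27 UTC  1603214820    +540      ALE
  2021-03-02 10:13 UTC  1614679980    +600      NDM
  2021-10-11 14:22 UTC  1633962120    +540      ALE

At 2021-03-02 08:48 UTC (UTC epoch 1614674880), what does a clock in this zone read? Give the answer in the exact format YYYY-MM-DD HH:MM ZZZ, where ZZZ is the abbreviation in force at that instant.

Query: 2021-03-02 08:48 UTC
Rule 1/3 (ALE, +09:00): 2020-10-20 17:27 UTC ≤ query < 2021-03-02 10:13 UTC
8·60 + 48 + 540 = 1068 min
1068 = 0·1440 + 1068; 1068 = 17·60 + 48 → 17:48, same day
→ 2021-03-02 17:48 ALE

2021-03-02 17:48 ALE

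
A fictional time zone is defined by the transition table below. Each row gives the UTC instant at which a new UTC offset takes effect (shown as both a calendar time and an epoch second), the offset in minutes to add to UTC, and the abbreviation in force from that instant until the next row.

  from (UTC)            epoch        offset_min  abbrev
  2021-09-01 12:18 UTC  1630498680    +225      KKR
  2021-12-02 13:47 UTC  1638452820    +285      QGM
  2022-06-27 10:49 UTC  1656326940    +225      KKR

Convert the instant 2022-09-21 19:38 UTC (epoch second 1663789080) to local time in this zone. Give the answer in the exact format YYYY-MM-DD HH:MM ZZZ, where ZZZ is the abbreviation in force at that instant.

Query: 2022-09-21 19:38 UTC
Rule 3/3 (KKR, +03:45): 2022-06-27 10:49 UTC ≤ query < +∞
19·60 + 38 + 225 = 1403 min
1403 = 0·1440 + 1403; 1403 = 23·60 + 23 → 23:23, same day
→ 2022-09-21 23:23 KKR

2022-09-21 23:23 KKR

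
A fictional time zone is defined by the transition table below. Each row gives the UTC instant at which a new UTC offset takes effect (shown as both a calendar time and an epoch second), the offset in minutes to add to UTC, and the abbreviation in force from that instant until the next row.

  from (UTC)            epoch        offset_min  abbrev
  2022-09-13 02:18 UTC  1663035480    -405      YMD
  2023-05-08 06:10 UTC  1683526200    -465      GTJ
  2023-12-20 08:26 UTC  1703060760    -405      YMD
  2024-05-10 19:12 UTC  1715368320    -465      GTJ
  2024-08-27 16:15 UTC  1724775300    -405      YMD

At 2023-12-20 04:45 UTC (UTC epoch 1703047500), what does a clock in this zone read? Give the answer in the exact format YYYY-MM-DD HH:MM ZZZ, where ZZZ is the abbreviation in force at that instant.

Query: 2023-12-20 04:45 UTC
Rule 2/5 (GTJ, -07:45): 2023-05-08 06:10 UTC ≤ query < 2023-12-20 08:26 UTC
4·60 + 45 - 465 = -180 min
-180 = -1·1440 + 1260; 1260 = 21·60 + 0 → 21:00, 2023-12-20 - 1 day = 2023-12-19
→ 2023-12-19 21:00 GTJ

2023-12-19 21:00 GTJ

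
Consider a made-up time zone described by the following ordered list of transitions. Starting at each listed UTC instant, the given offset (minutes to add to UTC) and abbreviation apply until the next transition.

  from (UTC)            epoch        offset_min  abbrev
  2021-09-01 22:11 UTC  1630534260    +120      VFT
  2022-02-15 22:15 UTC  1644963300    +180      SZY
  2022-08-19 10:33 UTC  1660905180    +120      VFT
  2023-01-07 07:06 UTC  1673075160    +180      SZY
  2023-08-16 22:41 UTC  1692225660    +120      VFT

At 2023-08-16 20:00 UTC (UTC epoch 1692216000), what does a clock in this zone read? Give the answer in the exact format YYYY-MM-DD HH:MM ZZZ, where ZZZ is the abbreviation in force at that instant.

2023-08-16 23:00 SZY

Query: 2023-08-16 20:00 UTC
Rule 4/5 (SZY, +03:00): 2023-01-07 07:06 UTC ≤ query < 2023-08-16 22:41 UTC
20·60 + 0 + 180 = 1380 min
1380 = 0·1440 + 1380; 1380 = 23·60 + 0 → 23:00, same day
→ 2023-08-16 23:00 SZY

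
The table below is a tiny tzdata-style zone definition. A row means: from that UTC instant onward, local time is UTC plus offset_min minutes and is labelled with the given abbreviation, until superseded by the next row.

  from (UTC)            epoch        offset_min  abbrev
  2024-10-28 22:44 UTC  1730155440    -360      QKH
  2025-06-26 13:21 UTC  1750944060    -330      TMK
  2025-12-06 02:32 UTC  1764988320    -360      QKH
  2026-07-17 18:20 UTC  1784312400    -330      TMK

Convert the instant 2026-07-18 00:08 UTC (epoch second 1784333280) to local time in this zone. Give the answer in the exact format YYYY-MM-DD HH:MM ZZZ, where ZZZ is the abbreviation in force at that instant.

Query: 2026-07-18 00:08 UTC
Rule 4/4 (TMK, -05:30): 2026-07-17 18:20 UTC ≤ query < +∞
0·60 + 8 - 330 = -322 min
-322 = -1·1440 + 1118; 1118 = 18·60 + 38 → 18:38, 2026-07-18 - 1 day = 2026-07-17
→ 2026-07-17 18:38 TMK

2026-07-17 18:38 TMK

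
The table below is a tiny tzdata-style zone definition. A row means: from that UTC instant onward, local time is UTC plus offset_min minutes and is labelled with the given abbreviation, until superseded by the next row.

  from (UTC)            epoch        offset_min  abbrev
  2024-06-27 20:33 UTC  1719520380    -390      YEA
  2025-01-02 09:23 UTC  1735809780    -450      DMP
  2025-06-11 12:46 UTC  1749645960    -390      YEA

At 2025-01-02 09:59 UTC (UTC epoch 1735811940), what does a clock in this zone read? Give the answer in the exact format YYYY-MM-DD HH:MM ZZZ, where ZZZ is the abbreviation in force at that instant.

Query: 2025-01-02 09:59 UTC
Rule 2/3 (DMP, -07:30): 2025-01-02 09:23 UTC ≤ query < 2025-06-11 12:46 UTC
9·60 + 59 - 450 = 149 min
149 = 0·1440 + 149; 149 = 2·60 + 29 → 02:29, same day
→ 2025-01-02 02:29 DMP

2025-01-02 02:29 DMP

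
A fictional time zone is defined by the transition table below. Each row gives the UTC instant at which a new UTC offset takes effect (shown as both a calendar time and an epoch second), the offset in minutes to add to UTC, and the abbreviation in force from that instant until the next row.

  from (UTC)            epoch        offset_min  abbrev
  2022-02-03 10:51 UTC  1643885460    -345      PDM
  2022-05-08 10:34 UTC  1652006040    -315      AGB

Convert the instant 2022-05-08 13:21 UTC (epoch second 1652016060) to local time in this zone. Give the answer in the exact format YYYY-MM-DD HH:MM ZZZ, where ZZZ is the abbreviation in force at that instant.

Query: 2022-05-08 13:21 UTC
Rule 2/2 (AGB, -05:15): 2022-05-08 10:34 UTC ≤ query < +∞
13·60 + 21 - 315 = 486 min
486 = 0·1440 + 486; 486 = 8·60 + 6 → 08:06, same day
→ 2022-05-08 08:06 AGB

2022-05-08 08:06 AGB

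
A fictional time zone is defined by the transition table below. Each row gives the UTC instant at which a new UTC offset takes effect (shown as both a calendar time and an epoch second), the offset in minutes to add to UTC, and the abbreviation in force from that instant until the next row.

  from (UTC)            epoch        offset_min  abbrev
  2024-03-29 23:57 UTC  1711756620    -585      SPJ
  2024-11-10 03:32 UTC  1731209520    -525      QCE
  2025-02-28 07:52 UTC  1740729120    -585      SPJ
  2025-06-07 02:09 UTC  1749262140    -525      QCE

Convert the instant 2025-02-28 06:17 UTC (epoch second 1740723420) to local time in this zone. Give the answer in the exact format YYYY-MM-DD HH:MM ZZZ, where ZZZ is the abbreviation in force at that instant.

2025-02-27 21:32 QCE

Query: 2025-02-28 06:17 UTC
Rule 2/4 (QCE, -08:45): 2024-11-10 03:32 UTC ≤ query < 2025-02-28 07:52 UTC
6·60 + 17 - 525 = -148 min
-148 = -1·1440 + 1292; 1292 = 21·60 + 32 → 21:32, 2025-02-28 - 1 day = 2025-02-27
→ 2025-02-27 21:32 QCE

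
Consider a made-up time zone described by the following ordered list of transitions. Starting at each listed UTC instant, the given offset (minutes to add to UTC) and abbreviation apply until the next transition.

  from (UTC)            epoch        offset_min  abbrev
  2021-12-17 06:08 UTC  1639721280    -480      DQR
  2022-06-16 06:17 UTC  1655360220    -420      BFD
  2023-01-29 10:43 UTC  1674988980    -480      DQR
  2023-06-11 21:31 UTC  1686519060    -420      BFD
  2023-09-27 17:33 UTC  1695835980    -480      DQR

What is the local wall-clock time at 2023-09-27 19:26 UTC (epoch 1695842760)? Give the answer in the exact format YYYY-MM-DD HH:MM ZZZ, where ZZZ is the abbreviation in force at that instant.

Query: 2023-09-27 19:26 UTC
Rule 5/5 (DQR, -08:00): 2023-09-27 17:33 UTC ≤ query < +∞
19·60 + 26 - 480 = 686 min
686 = 0·1440 + 686; 686 = 11·60 + 26 → 11:26, same day
→ 2023-09-27 11:26 DQR

2023-09-27 11:26 DQR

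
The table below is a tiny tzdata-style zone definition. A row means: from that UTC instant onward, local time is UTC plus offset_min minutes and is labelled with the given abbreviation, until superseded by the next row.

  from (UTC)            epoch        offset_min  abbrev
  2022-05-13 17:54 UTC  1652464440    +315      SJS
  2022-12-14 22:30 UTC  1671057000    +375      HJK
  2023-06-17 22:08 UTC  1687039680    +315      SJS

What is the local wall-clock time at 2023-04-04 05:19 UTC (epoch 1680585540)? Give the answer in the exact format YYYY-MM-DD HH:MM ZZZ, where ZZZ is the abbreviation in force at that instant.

Query: 2023-04-04 05:19 UTC
Rule 2/3 (HJK, +06:15): 2022-12-14 22:30 UTC ≤ query < 2023-06-17 22:08 UTC
5·60 + 19 + 375 = 694 min
694 = 0·1440 + 694; 694 = 11·60 + 34 → 11:34, same day
→ 2023-04-04 11:34 HJK

2023-04-04 11:34 HJK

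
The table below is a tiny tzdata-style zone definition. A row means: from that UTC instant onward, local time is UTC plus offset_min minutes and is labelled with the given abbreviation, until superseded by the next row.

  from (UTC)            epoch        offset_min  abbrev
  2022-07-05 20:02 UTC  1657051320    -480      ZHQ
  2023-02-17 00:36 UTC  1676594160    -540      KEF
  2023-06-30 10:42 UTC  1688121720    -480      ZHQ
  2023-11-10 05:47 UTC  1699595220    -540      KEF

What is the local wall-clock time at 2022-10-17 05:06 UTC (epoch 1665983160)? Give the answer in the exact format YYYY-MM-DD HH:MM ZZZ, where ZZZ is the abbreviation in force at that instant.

Query: 2022-10-17 05:06 UTC
Rule 1/4 (ZHQ, -08:00): 2022-07-05 20:02 UTC ≤ query < 2023-02-17 00:36 UTC
5·60 + 6 - 480 = -174 min
-174 = -1·1440 + 1266; 1266 = 21·60 + 6 → 21:06, 2022-10-17 - 1 day = 2022-10-16
→ 2022-10-16 21:06 ZHQ

2022-10-16 21:06 ZHQ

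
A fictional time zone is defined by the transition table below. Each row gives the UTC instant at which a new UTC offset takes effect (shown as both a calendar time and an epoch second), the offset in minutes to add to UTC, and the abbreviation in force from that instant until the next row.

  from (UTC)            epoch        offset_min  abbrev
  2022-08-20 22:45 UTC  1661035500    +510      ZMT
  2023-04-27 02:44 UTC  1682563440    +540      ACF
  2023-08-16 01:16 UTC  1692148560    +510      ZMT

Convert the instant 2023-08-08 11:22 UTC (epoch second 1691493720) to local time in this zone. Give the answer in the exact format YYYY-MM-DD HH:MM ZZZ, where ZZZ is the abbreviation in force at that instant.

2023-08-08 20:22 ACF

Query: 2023-08-08 11:22 UTC
Rule 2/3 (ACF, +09:00): 2023-04-27 02:44 UTC ≤ query < 2023-08-16 01:16 UTC
11·60 + 22 + 540 = 1222 min
1222 = 0·1440 + 1222; 1222 = 20·60 + 22 → 20:22, same day
→ 2023-08-08 20:22 ACF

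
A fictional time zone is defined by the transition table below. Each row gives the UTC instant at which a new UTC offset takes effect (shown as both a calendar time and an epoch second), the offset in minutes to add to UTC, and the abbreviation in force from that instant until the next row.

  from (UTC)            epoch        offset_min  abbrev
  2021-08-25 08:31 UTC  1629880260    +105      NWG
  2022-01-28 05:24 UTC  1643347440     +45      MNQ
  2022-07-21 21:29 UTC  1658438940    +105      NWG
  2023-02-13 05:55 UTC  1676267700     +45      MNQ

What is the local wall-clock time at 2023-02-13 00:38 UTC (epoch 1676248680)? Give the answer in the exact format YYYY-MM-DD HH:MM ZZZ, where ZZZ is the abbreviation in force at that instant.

2023-02-13 02:23 NWG

Query: 2023-02-13 00:38 UTC
Rule 3/4 (NWG, +01:45): 2022-07-21 21:29 UTC ≤ query < 2023-02-13 05:55 UTC
0·60 + 38 + 105 = 143 min
143 = 0·1440 + 143; 143 = 2·60 + 23 → 02:23, same day
→ 2023-02-13 02:23 NWG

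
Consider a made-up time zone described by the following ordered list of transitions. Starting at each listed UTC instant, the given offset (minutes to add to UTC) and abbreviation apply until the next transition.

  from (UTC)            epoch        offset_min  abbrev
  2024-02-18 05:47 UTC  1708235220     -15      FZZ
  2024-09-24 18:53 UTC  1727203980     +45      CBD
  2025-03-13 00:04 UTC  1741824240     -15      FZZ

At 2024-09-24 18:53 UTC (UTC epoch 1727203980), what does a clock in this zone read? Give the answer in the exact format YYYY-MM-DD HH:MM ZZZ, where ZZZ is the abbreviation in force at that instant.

Query: 2024-09-24 18:53 UTC
Rule 2/3 (CBD, +00:45): 2024-09-24 18:53 UTC ≤ query < 2025-03-13 00:04 UTC
18·60 + 53 + 45 = 1178 min
1178 = 0·1440 + 1178; 1178 = 19·60 + 38 → 19:38, same day
→ 2024-09-24 19:38 CBD

2024-09-24 19:38 CBD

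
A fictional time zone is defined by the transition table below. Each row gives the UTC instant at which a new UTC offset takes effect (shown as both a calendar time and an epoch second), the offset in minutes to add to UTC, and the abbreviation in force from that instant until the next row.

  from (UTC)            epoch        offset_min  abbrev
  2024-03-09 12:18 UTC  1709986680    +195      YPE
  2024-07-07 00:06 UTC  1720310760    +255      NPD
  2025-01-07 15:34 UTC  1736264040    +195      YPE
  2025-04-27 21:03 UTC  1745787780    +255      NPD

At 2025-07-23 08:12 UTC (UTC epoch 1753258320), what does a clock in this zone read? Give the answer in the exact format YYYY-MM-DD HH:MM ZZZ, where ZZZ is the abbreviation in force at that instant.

Query: 2025-07-23 08:12 UTC
Rule 4/4 (NPD, +04:15): 2025-04-27 21:03 UTC ≤ query < +∞
8·60 + 12 + 255 = 747 min
747 = 0·1440 + 747; 747 = 12·60 + 27 → 12:27, same day
→ 2025-07-23 12:27 NPD

2025-07-23 12:27 NPD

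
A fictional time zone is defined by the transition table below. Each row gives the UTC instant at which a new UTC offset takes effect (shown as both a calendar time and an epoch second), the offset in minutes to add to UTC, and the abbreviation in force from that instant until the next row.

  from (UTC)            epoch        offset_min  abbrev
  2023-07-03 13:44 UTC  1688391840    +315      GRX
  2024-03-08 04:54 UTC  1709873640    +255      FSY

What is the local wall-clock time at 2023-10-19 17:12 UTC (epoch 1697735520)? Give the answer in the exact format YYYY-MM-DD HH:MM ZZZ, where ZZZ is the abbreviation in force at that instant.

2023-10-19 22:27 GRX

Query: 2023-10-19 17:12 UTC
Rule 1/2 (GRX, +05:15): 2023-07-03 13:44 UTC ≤ query < 2024-03-08 04:54 UTC
17·60 + 12 + 315 = 1347 min
1347 = 0·1440 + 1347; 1347 = 22·60 + 27 → 22:27, same day
→ 2023-10-19 22:27 GRX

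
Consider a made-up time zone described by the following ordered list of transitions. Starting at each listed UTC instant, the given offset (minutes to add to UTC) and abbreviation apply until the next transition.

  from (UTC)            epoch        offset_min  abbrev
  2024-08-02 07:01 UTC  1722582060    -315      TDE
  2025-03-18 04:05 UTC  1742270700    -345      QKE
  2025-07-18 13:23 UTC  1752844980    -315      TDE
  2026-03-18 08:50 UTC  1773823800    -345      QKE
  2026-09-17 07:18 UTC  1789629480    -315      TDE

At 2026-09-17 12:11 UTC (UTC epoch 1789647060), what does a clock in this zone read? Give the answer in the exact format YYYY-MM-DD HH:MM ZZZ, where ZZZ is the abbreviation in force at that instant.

Query: 2026-09-17 12:11 UTC
Rule 5/5 (TDE, -05:15): 2026-09-17 07:18 UTC ≤ query < +∞
12·60 + 11 - 315 = 416 min
416 = 0·1440 + 416; 416 = 6·60 + 56 → 06:56, same day
→ 2026-09-17 06:56 TDE

2026-09-17 06:56 TDE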